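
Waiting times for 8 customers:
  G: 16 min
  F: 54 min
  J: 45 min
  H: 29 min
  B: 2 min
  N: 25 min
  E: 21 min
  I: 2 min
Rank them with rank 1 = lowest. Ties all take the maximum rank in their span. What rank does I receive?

Sorted (ascending): 2, 2, 16, 21, 25, 29, 45, 54
The 2 values of 2 occupy positions 1–2 → each gets rank 2.
I has value 2 min → rank 2.

2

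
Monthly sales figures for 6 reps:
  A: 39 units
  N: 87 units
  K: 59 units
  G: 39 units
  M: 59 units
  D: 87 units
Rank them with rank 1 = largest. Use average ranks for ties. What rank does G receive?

5.5

Sorted (descending): 87, 87, 59, 59, 39, 39
The 2 values of 87 occupy positions 1–2 → average rank (1+2)/2 = 1.5.
The 2 values of 59 occupy positions 3–4 → average rank (3+4)/2 = 3.5.
The 2 values of 39 occupy positions 5–6 → average rank (5+6)/2 = 5.5.
G has value 39 units → rank 5.5.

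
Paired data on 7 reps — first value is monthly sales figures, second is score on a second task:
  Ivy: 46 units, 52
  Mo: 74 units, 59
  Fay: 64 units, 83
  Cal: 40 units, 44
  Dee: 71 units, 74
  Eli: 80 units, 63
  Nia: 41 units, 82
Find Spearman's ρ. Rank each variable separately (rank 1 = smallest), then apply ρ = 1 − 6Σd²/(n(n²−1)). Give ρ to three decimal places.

Ranks of variable 1: 3, 6, 4, 1, 5, 7, 2
Ranks of variable 2: 2, 3, 7, 1, 5, 4, 6
d = r₁ − r₂: 1, 3, -3, 0, 0, 3, -4
d²: 1, 9, 9, 0, 0, 9, 16; Σd² = 44
ρ = 1 − 6·44/(7·48) = 1 − 264/336 = 0.214

0.214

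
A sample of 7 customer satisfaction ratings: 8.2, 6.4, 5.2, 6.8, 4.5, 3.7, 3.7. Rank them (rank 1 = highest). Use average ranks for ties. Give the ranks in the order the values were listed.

1, 3, 4, 2, 5, 6.5, 6.5

Sorted (descending): 8.2, 6.8, 6.4, 5.2, 4.5, 3.7, 3.7
The 2 values of 3.7 occupy positions 6–7 → average rank (6+7)/2 = 6.5.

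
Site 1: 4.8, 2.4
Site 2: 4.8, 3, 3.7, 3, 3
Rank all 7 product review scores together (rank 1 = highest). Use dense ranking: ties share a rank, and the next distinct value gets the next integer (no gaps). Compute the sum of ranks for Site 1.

5

Sorted (descending): 4.8, 4.8, 3.7, 3, 3, 3, 2.4
The 2 values of 4.8 share dense rank 1.
The 3 values of 3 share dense rank 3.
Remaining distinct values take the next consecutive integers.
Site 1 values → pooled ranks: 4.8→1, 2.4→4
Rank sum = 1 + 4 = 5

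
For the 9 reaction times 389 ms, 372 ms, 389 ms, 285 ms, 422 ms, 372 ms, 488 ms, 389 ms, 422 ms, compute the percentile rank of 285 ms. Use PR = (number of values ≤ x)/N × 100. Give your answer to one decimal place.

11.1

N = 9.
Strictly below 285: 0. Equal to 285: 1.
PR = 1/9 × 100 = 11.1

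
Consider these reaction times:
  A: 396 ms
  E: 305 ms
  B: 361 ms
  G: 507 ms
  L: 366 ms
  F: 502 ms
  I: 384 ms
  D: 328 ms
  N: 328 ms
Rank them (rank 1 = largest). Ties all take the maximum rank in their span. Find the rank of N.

8

Sorted (descending): 507, 502, 396, 384, 366, 361, 328, 328, 305
The 2 values of 328 occupy positions 7–8 → each gets rank 8.
N has value 328 ms → rank 8.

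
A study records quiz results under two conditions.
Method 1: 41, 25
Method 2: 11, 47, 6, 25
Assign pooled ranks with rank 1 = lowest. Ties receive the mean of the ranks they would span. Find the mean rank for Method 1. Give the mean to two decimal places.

Sorted (ascending): 6, 11, 25, 25, 41, 47
The 2 values of 25 occupy positions 3–4 → average rank (3+4)/2 = 3.5.
Method 1 values → pooled ranks: 41→5, 25→3.5
Mean rank = (5 + 3.5) / 2 = 4.25

4.25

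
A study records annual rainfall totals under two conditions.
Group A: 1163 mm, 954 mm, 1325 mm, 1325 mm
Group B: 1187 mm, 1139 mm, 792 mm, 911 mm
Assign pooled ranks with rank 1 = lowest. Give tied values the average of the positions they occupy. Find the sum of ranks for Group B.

13

Sorted (ascending): 792, 911, 954, 1139, 1163, 1187, 1325, 1325
The 2 values of 1325 occupy positions 7–8 → average rank (7+8)/2 = 7.5.
Group B values → pooled ranks: 1187→6, 1139→4, 792→1, 911→2
Rank sum = 6 + 4 + 1 + 2 = 13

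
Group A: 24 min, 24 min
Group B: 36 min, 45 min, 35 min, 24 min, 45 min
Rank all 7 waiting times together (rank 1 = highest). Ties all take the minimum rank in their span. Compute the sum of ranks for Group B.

14

Sorted (descending): 45, 45, 36, 35, 24, 24, 24
The 2 values of 45 occupy positions 1–2 → each gets rank 1.
The 3 values of 24 occupy positions 5–7 → each gets rank 5.
Group B values → pooled ranks: 36→3, 45→1, 35→4, 24→5, 45→1
Rank sum = 3 + 1 + 4 + 5 + 1 = 14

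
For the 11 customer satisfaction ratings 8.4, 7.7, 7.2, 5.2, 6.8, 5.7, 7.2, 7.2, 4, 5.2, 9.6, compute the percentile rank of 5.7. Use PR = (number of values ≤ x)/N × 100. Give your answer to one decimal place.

N = 11.
Strictly below 5.7: 3. Equal to 5.7: 1.
PR = 4/11 × 100 = 36.4

36.4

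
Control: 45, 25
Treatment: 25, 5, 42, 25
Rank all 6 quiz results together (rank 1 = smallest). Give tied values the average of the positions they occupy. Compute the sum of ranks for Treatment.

12

Sorted (ascending): 5, 25, 25, 25, 42, 45
The 3 values of 25 occupy positions 2–4 → average rank 3.
Treatment values → pooled ranks: 25→3, 5→1, 42→5, 25→3
Rank sum = 3 + 1 + 5 + 3 = 12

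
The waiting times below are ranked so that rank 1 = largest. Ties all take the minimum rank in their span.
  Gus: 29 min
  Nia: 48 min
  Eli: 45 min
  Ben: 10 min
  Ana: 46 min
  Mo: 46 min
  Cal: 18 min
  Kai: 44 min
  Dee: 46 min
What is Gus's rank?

7

Sorted (descending): 48, 46, 46, 46, 45, 44, 29, 18, 10
The 3 values of 46 occupy positions 2–4 → each gets rank 2.
Gus has value 29 min → rank 7.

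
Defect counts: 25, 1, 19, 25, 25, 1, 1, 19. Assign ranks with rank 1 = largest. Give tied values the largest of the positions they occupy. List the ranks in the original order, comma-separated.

Sorted (descending): 25, 25, 25, 19, 19, 1, 1, 1
The 3 values of 25 occupy positions 1–3 → each gets rank 3.
The 2 values of 19 occupy positions 4–5 → each gets rank 5.
The 3 values of 1 occupy positions 6–8 → each gets rank 8.

3, 8, 5, 3, 3, 8, 8, 5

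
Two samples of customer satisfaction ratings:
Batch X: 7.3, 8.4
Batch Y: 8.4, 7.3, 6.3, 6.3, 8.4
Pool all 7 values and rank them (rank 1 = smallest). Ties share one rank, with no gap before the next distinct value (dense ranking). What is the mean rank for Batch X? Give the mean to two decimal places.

2.50

Sorted (ascending): 6.3, 6.3, 7.3, 7.3, 8.4, 8.4, 8.4
The 2 values of 6.3 share dense rank 1.
The 2 values of 7.3 share dense rank 2.
The 3 values of 8.4 share dense rank 3.
Batch X values → pooled ranks: 7.3→2, 8.4→3
Mean rank = (2 + 3) / 2 = 2.50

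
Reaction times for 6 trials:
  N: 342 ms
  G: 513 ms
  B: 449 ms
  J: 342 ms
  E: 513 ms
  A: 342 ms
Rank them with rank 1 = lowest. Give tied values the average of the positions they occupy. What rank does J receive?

2

Sorted (ascending): 342, 342, 342, 449, 513, 513
The 3 values of 342 occupy positions 1–3 → average rank 2.
The 2 values of 513 occupy positions 5–6 → average rank (5+6)/2 = 5.5.
J has value 342 ms → rank 2.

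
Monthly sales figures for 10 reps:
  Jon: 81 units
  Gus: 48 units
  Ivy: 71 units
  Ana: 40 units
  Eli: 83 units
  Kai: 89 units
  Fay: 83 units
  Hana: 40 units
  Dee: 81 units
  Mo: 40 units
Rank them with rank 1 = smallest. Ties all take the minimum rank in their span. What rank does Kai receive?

Sorted (ascending): 40, 40, 40, 48, 71, 81, 81, 83, 83, 89
The 3 values of 40 occupy positions 1–3 → each gets rank 1.
The 2 values of 81 occupy positions 6–7 → each gets rank 6.
The 2 values of 83 occupy positions 8–9 → each gets rank 8.
Kai has value 89 units → rank 10.

10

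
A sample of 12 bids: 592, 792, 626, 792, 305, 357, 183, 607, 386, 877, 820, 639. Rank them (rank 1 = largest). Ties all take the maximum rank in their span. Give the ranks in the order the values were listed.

Sorted (descending): 877, 820, 792, 792, 639, 626, 607, 592, 386, 357, 305, 183
The 2 values of 792 occupy positions 3–4 → each gets rank 4.

8, 4, 6, 4, 11, 10, 12, 7, 9, 1, 2, 5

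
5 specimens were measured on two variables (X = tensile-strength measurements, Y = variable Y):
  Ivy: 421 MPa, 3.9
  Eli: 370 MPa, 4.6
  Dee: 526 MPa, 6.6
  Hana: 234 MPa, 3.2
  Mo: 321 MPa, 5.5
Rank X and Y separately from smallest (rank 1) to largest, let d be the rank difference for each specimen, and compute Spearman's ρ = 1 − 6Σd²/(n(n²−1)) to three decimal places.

0.600

Ranks of variable 1: 4, 3, 5, 1, 2
Ranks of variable 2: 2, 3, 5, 1, 4
d = r₁ − r₂: 2, 0, 0, 0, -2
d²: 4, 0, 0, 0, 4; Σd² = 8
ρ = 1 − 6·8/(5·24) = 1 − 48/120 = 0.600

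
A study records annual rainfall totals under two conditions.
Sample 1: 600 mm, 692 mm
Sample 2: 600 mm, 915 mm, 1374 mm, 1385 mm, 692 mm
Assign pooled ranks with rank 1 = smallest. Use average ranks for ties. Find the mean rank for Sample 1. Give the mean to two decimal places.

2.50

Sorted (ascending): 600, 600, 692, 692, 915, 1374, 1385
The 2 values of 600 occupy positions 1–2 → average rank (1+2)/2 = 1.5.
The 2 values of 692 occupy positions 3–4 → average rank (3+4)/2 = 3.5.
Sample 1 values → pooled ranks: 600→1.5, 692→3.5
Mean rank = (1.5 + 3.5) / 2 = 2.50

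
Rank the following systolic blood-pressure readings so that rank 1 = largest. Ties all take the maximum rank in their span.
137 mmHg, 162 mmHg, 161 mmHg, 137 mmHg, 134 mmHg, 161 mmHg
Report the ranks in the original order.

5, 1, 3, 5, 6, 3

Sorted (descending): 162, 161, 161, 137, 137, 134
The 2 values of 161 occupy positions 2–3 → each gets rank 3.
The 2 values of 137 occupy positions 4–5 → each gets rank 5.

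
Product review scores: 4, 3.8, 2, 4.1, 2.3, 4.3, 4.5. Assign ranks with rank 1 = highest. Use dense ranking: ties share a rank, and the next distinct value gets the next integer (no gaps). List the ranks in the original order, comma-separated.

4, 5, 7, 3, 6, 2, 1

Sorted (descending): 4.5, 4.3, 4.1, 4, 3.8, 2.3, 2
No ties — each value takes its position as its rank.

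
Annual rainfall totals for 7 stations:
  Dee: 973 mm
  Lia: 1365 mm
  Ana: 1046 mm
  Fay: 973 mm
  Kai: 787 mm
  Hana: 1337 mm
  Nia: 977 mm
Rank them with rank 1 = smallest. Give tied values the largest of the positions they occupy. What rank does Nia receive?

4

Sorted (ascending): 787, 973, 973, 977, 1046, 1337, 1365
The 2 values of 973 occupy positions 2–3 → each gets rank 3.
Nia has value 977 mm → rank 4.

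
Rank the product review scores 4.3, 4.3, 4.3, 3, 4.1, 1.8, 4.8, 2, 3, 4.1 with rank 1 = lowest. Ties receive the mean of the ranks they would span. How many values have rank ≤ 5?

4

Sorted (ascending): 1.8, 2, 3, 3, 4.1, 4.1, 4.3, 4.3, 4.3, 4.8
The 2 values of 3 occupy positions 3–4 → average rank (3+4)/2 = 3.5.
The 2 values of 4.1 occupy positions 5–6 → average rank (5+6)/2 = 5.5.
The 3 values of 4.3 occupy positions 7–9 → average rank 8.
Ranks ≤ 5: {1, 2, 3.5, 3.5} → 4 values.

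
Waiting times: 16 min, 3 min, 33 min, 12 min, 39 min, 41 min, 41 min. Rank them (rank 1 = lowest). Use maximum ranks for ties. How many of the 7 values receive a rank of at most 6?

Sorted (ascending): 3, 12, 16, 33, 39, 41, 41
The 2 values of 41 occupy positions 6–7 → each gets rank 7.
Ranks ≤ 6: {1, 2, 3, 4, 5} → 5 values.

5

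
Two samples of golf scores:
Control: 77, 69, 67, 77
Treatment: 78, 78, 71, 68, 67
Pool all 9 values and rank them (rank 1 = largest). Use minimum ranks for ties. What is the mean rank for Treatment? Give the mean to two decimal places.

Sorted (descending): 78, 78, 77, 77, 71, 69, 68, 67, 67
The 2 values of 78 occupy positions 1–2 → each gets rank 1.
The 2 values of 77 occupy positions 3–4 → each gets rank 3.
The 2 values of 67 occupy positions 8–9 → each gets rank 8.
Treatment values → pooled ranks: 78→1, 78→1, 71→5, 68→7, 67→8
Mean rank = (1 + 1 + 5 + 7 + 8) / 5 = 4.40

4.40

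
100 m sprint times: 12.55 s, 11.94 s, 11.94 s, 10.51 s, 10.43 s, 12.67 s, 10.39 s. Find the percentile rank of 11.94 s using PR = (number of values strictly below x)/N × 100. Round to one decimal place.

42.9

N = 7.
Strictly below 11.94: 3. Equal to 11.94: 2.
PR = 3/7 × 100 = 42.9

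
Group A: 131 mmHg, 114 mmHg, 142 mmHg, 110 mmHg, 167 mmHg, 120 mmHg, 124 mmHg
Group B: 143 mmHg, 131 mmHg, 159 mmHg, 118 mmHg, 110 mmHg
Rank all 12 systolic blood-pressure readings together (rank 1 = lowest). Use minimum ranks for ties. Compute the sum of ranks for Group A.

43

Sorted (ascending): 110, 110, 114, 118, 120, 124, 131, 131, 142, 143, 159, 167
The 2 values of 110 occupy positions 1–2 → each gets rank 1.
The 2 values of 131 occupy positions 7–8 → each gets rank 7.
Group A values → pooled ranks: 131→7, 114→3, 142→9, 110→1, 167→12, 120→5, 124→6
Rank sum = 7 + 3 + 9 + 1 + 12 + 5 + 6 = 43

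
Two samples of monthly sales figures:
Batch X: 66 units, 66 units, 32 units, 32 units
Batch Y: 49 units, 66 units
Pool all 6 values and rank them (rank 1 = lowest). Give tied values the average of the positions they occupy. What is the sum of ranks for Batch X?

13

Sorted (ascending): 32, 32, 49, 66, 66, 66
The 2 values of 32 occupy positions 1–2 → average rank (1+2)/2 = 1.5.
The 3 values of 66 occupy positions 4–6 → average rank 5.
Batch X values → pooled ranks: 66→5, 66→5, 32→1.5, 32→1.5
Rank sum = 5 + 5 + 1.5 + 1.5 = 13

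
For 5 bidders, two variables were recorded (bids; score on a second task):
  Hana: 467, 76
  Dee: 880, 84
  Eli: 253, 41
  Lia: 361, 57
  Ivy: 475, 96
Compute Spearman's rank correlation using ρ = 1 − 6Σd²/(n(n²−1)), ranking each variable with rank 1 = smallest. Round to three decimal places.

Ranks of variable 1: 3, 5, 1, 2, 4
Ranks of variable 2: 3, 4, 1, 2, 5
d = r₁ − r₂: 0, 1, 0, 0, -1
d²: 0, 1, 0, 0, 1; Σd² = 2
ρ = 1 − 6·2/(5·24) = 1 − 12/120 = 0.900

0.900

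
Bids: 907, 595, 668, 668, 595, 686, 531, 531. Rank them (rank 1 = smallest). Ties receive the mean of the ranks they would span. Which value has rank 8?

Sorted (ascending): 531, 531, 595, 595, 668, 668, 686, 907
The 2 values of 531 occupy positions 1–2 → average rank (1+2)/2 = 1.5.
The 2 values of 595 occupy positions 3–4 → average rank (3+4)/2 = 3.5.
The 2 values of 668 occupy positions 5–6 → average rank (5+6)/2 = 5.5.
Rank 8 → value 907.

907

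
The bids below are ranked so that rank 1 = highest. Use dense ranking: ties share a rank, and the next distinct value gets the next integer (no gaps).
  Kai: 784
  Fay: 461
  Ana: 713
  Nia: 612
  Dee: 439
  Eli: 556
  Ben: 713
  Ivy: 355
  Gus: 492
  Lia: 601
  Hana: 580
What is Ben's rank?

Sorted (descending): 784, 713, 713, 612, 601, 580, 556, 492, 461, 439, 355
The 2 values of 713 share dense rank 2.
Remaining distinct values take the next consecutive integers.
Ben has value 713 → rank 2.

2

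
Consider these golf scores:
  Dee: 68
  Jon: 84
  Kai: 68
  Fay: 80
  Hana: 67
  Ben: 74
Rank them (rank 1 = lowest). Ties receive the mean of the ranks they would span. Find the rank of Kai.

2.5

Sorted (ascending): 67, 68, 68, 74, 80, 84
The 2 values of 68 occupy positions 2–3 → average rank (2+3)/2 = 2.5.
Kai has value 68 → rank 2.5.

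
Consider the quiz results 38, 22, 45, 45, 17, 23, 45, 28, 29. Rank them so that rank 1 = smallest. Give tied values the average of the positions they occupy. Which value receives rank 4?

28

Sorted (ascending): 17, 22, 23, 28, 29, 38, 45, 45, 45
The 3 values of 45 occupy positions 7–9 → average rank 8.
Rank 4 → value 28.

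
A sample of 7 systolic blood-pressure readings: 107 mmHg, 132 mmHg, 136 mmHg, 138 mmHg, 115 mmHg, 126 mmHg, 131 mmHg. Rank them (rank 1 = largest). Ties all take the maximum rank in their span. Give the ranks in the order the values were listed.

Sorted (descending): 138, 136, 132, 131, 126, 115, 107
No ties — each value takes its position as its rank.

7, 3, 2, 1, 6, 5, 4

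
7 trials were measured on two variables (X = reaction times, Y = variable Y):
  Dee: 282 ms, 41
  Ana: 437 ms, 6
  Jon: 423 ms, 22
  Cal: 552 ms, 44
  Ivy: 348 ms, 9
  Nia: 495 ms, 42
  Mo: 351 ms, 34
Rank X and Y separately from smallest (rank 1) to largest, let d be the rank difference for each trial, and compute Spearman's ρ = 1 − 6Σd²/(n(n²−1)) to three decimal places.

0.393

Ranks of variable 1: 1, 5, 4, 7, 2, 6, 3
Ranks of variable 2: 5, 1, 3, 7, 2, 6, 4
d = r₁ − r₂: -4, 4, 1, 0, 0, 0, -1
d²: 16, 16, 1, 0, 0, 0, 1; Σd² = 34
ρ = 1 − 6·34/(7·48) = 1 − 204/336 = 0.393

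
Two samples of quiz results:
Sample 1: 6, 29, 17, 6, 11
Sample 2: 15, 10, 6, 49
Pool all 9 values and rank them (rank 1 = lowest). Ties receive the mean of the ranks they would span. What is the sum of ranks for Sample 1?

24

Sorted (ascending): 6, 6, 6, 10, 11, 15, 17, 29, 49
The 3 values of 6 occupy positions 1–3 → average rank 2.
Sample 1 values → pooled ranks: 6→2, 29→8, 17→7, 6→2, 11→5
Rank sum = 2 + 8 + 7 + 2 + 5 = 24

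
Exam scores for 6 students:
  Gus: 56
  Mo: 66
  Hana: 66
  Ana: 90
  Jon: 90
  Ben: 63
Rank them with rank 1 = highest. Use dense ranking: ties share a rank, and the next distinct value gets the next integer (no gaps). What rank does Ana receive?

1

Sorted (descending): 90, 90, 66, 66, 63, 56
The 2 values of 90 share dense rank 1.
The 2 values of 66 share dense rank 2.
Remaining distinct values take the next consecutive integers.
Ana has value 90 → rank 1.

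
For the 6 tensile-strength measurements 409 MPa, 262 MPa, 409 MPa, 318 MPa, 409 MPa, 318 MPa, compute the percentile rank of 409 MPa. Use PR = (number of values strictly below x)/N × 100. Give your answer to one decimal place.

50.0

N = 6.
Strictly below 409: 3. Equal to 409: 3.
PR = 3/6 × 100 = 50.0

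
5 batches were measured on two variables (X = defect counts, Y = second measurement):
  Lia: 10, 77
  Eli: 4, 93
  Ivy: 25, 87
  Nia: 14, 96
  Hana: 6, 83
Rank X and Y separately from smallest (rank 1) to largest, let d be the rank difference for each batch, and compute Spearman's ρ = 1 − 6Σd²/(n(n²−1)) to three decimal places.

Ranks of variable 1: 3, 1, 5, 4, 2
Ranks of variable 2: 1, 4, 3, 5, 2
d = r₁ − r₂: 2, -3, 2, -1, 0
d²: 4, 9, 4, 1, 0; Σd² = 18
ρ = 1 − 6·18/(5·24) = 1 − 108/120 = 0.100

0.100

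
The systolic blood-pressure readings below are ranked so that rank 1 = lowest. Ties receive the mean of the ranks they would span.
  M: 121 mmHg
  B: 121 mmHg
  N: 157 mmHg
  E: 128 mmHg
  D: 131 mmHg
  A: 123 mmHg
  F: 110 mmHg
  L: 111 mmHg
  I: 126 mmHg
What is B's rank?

Sorted (ascending): 110, 111, 121, 121, 123, 126, 128, 131, 157
The 2 values of 121 occupy positions 3–4 → average rank (3+4)/2 = 3.5.
B has value 121 mmHg → rank 3.5.

3.5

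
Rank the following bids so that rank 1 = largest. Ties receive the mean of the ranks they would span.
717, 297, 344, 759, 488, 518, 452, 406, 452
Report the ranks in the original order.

Sorted (descending): 759, 717, 518, 488, 452, 452, 406, 344, 297
The 2 values of 452 occupy positions 5–6 → average rank (5+6)/2 = 5.5.

2, 9, 8, 1, 4, 3, 5.5, 7, 5.5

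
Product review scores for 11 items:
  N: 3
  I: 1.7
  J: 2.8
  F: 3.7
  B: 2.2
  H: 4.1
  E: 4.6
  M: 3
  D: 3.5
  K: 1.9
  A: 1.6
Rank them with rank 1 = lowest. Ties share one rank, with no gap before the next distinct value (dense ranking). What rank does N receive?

Sorted (ascending): 1.6, 1.7, 1.9, 2.2, 2.8, 3, 3, 3.5, 3.7, 4.1, 4.6
The 2 values of 3 share dense rank 6.
Remaining distinct values take the next consecutive integers.
N has value 3 → rank 6.

6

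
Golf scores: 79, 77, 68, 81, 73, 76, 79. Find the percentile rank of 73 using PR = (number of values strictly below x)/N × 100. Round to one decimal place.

14.3

N = 7.
Strictly below 73: 1. Equal to 73: 1.
PR = 1/7 × 100 = 14.3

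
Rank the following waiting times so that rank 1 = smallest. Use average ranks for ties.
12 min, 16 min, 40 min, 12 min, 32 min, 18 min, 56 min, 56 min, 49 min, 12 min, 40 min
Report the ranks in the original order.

2, 4, 7.5, 2, 6, 5, 10.5, 10.5, 9, 2, 7.5

Sorted (ascending): 12, 12, 12, 16, 18, 32, 40, 40, 49, 56, 56
The 3 values of 12 occupy positions 1–3 → average rank 2.
The 2 values of 40 occupy positions 7–8 → average rank (7+8)/2 = 7.5.
The 2 values of 56 occupy positions 10–11 → average rank (10+11)/2 = 10.5.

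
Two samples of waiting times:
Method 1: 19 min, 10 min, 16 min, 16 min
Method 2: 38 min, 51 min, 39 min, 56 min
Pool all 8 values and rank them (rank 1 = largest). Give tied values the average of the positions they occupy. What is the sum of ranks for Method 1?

Sorted (descending): 56, 51, 39, 38, 19, 16, 16, 10
The 2 values of 16 occupy positions 6–7 → average rank (6+7)/2 = 6.5.
Method 1 values → pooled ranks: 19→5, 10→8, 16→6.5, 16→6.5
Rank sum = 5 + 8 + 6.5 + 6.5 = 26

26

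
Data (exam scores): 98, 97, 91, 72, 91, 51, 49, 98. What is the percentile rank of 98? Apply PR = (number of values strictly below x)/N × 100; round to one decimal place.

N = 8.
Strictly below 98: 6. Equal to 98: 2.
PR = 6/8 × 100 = 75.0

75.0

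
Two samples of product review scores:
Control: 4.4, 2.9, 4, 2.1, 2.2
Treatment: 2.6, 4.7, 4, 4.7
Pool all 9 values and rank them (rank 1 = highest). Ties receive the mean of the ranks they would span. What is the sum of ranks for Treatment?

Sorted (descending): 4.7, 4.7, 4.4, 4, 4, 2.9, 2.6, 2.2, 2.1
The 2 values of 4.7 occupy positions 1–2 → average rank (1+2)/2 = 1.5.
The 2 values of 4 occupy positions 4–5 → average rank (4+5)/2 = 4.5.
Treatment values → pooled ranks: 2.6→7, 4.7→1.5, 4→4.5, 4.7→1.5
Rank sum = 7 + 1.5 + 4.5 + 1.5 = 14.5

14.5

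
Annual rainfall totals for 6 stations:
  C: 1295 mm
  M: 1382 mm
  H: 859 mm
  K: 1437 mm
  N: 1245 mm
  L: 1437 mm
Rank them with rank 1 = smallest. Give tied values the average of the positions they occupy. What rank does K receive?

5.5

Sorted (ascending): 859, 1245, 1295, 1382, 1437, 1437
The 2 values of 1437 occupy positions 5–6 → average rank (5+6)/2 = 5.5.
K has value 1437 mm → rank 5.5.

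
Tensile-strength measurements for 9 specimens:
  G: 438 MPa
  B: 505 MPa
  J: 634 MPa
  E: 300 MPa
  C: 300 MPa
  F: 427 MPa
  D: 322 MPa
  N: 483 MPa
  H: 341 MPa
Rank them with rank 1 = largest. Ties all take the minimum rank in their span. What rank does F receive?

Sorted (descending): 634, 505, 483, 438, 427, 341, 322, 300, 300
The 2 values of 300 occupy positions 8–9 → each gets rank 8.
F has value 427 MPa → rank 5.

5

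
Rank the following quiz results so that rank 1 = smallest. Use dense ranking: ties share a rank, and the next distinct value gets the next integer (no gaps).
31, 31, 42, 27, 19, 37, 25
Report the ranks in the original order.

Sorted (ascending): 19, 25, 27, 31, 31, 37, 42
The 2 values of 31 share dense rank 4.
Remaining distinct values take the next consecutive integers.

4, 4, 6, 3, 1, 5, 2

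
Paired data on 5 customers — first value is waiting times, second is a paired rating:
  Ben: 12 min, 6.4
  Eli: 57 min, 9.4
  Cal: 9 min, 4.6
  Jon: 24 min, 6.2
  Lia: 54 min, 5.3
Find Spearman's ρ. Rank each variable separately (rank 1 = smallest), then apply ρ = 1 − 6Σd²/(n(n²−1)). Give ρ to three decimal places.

0.600

Ranks of variable 1: 2, 5, 1, 3, 4
Ranks of variable 2: 4, 5, 1, 3, 2
d = r₁ − r₂: -2, 0, 0, 0, 2
d²: 4, 0, 0, 0, 4; Σd² = 8
ρ = 1 − 6·8/(5·24) = 1 − 48/120 = 0.600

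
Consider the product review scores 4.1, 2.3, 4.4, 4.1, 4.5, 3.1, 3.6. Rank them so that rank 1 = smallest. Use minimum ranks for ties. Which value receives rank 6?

4.4

Sorted (ascending): 2.3, 3.1, 3.6, 4.1, 4.1, 4.4, 4.5
The 2 values of 4.1 occupy positions 4–5 → each gets rank 4.
Rank 6 → value 4.4.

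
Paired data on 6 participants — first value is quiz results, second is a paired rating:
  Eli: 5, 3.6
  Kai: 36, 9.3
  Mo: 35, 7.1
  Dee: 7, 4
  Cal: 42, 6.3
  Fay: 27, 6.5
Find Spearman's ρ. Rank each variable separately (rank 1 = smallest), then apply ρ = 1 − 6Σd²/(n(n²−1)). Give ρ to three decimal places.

0.657

Ranks of variable 1: 1, 5, 4, 2, 6, 3
Ranks of variable 2: 1, 6, 5, 2, 3, 4
d = r₁ − r₂: 0, -1, -1, 0, 3, -1
d²: 0, 1, 1, 0, 9, 1; Σd² = 12
ρ = 1 − 6·12/(6·35) = 1 − 72/210 = 0.657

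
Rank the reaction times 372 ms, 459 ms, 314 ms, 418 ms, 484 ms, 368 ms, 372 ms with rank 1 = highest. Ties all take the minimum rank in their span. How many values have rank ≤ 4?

5

Sorted (descending): 484, 459, 418, 372, 372, 368, 314
The 2 values of 372 occupy positions 4–5 → each gets rank 4.
Ranks ≤ 4: {1, 2, 3, 4, 4} → 5 values.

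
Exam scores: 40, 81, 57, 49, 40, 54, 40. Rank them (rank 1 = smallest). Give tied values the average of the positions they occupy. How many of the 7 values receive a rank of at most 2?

Sorted (ascending): 40, 40, 40, 49, 54, 57, 81
The 3 values of 40 occupy positions 1–3 → average rank 2.
Ranks ≤ 2: {2, 2, 2} → 3 values.

3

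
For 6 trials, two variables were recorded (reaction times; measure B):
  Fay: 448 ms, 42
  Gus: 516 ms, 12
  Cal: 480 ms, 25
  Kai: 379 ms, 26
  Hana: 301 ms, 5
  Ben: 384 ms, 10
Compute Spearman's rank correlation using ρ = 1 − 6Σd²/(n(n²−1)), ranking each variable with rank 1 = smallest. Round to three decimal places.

Ranks of variable 1: 4, 6, 5, 2, 1, 3
Ranks of variable 2: 6, 3, 4, 5, 1, 2
d = r₁ − r₂: -2, 3, 1, -3, 0, 1
d²: 4, 9, 1, 9, 0, 1; Σd² = 24
ρ = 1 − 6·24/(6·35) = 1 − 144/210 = 0.314

0.314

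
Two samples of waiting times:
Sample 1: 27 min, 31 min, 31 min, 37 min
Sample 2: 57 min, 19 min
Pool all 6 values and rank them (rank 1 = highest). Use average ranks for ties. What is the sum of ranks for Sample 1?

14

Sorted (descending): 57, 37, 31, 31, 27, 19
The 2 values of 31 occupy positions 3–4 → average rank (3+4)/2 = 3.5.
Sample 1 values → pooled ranks: 27→5, 31→3.5, 31→3.5, 37→2
Rank sum = 5 + 3.5 + 3.5 + 2 = 14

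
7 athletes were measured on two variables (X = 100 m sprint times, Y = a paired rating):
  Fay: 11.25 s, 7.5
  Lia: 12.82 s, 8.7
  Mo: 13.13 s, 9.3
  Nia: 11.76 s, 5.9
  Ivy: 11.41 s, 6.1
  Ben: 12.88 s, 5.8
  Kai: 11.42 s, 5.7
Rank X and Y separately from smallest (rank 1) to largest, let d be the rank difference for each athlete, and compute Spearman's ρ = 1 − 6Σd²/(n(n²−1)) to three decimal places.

0.250

Ranks of variable 1: 1, 5, 7, 4, 2, 6, 3
Ranks of variable 2: 5, 6, 7, 3, 4, 2, 1
d = r₁ − r₂: -4, -1, 0, 1, -2, 4, 2
d²: 16, 1, 0, 1, 4, 16, 4; Σd² = 42
ρ = 1 − 6·42/(7·48) = 1 − 252/336 = 0.250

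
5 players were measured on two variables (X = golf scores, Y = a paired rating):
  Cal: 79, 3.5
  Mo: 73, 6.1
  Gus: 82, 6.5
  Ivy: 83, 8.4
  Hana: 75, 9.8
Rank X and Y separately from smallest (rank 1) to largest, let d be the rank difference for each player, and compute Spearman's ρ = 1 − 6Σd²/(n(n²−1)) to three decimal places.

0.200

Ranks of variable 1: 3, 1, 4, 5, 2
Ranks of variable 2: 1, 2, 3, 4, 5
d = r₁ − r₂: 2, -1, 1, 1, -3
d²: 4, 1, 1, 1, 9; Σd² = 16
ρ = 1 − 6·16/(5·24) = 1 − 96/120 = 0.200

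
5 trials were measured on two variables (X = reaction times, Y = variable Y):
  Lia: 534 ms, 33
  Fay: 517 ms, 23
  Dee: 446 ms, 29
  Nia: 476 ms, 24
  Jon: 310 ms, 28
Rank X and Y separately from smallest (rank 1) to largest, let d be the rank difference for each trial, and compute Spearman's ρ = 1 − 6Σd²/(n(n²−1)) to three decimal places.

0.100

Ranks of variable 1: 5, 4, 2, 3, 1
Ranks of variable 2: 5, 1, 4, 2, 3
d = r₁ − r₂: 0, 3, -2, 1, -2
d²: 0, 9, 4, 1, 4; Σd² = 18
ρ = 1 − 6·18/(5·24) = 1 − 108/120 = 0.100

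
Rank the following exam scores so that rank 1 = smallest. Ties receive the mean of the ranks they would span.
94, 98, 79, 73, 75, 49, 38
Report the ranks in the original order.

6, 7, 5, 3, 4, 2, 1

Sorted (ascending): 38, 49, 73, 75, 79, 94, 98
No ties — each value takes its position as its rank.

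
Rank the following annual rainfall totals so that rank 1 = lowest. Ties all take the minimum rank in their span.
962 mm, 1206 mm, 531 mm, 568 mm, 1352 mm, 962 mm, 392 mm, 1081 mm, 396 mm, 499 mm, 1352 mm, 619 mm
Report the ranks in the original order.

7, 10, 4, 5, 11, 7, 1, 9, 2, 3, 11, 6

Sorted (ascending): 392, 396, 499, 531, 568, 619, 962, 962, 1081, 1206, 1352, 1352
The 2 values of 962 occupy positions 7–8 → each gets rank 7.
The 2 values of 1352 occupy positions 11–12 → each gets rank 11.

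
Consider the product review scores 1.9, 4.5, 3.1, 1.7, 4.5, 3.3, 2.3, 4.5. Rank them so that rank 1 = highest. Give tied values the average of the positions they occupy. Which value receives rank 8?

Sorted (descending): 4.5, 4.5, 4.5, 3.3, 3.1, 2.3, 1.9, 1.7
The 3 values of 4.5 occupy positions 1–3 → average rank 2.
Rank 8 → value 1.7.

1.7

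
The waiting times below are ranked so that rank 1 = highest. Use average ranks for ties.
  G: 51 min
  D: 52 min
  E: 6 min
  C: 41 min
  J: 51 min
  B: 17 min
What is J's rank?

Sorted (descending): 52, 51, 51, 41, 17, 6
The 2 values of 51 occupy positions 2–3 → average rank (2+3)/2 = 2.5.
J has value 51 min → rank 2.5.

2.5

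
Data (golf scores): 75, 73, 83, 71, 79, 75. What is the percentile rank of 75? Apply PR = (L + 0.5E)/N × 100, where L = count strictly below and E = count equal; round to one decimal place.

50.0

N = 6.
Strictly below 75: 2. Equal to 75: 2.
PR = (2 + 0.5·2)/6 × 100 = 50.0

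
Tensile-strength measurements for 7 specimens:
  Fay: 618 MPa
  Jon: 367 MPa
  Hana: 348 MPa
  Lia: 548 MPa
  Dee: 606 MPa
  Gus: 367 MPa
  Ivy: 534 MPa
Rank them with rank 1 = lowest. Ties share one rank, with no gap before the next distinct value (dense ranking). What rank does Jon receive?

Sorted (ascending): 348, 367, 367, 534, 548, 606, 618
The 2 values of 367 share dense rank 2.
Remaining distinct values take the next consecutive integers.
Jon has value 367 MPa → rank 2.

2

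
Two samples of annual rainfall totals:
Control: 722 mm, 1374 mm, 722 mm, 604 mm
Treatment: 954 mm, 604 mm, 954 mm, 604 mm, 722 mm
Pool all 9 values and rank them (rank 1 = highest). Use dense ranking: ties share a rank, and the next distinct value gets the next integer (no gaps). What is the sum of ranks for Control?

11

Sorted (descending): 1374, 954, 954, 722, 722, 722, 604, 604, 604
The 2 values of 954 share dense rank 2.
The 3 values of 722 share dense rank 3.
The 3 values of 604 share dense rank 4.
Remaining distinct values take the next consecutive integers.
Control values → pooled ranks: 722→3, 1374→1, 722→3, 604→4
Rank sum = 3 + 1 + 3 + 4 = 11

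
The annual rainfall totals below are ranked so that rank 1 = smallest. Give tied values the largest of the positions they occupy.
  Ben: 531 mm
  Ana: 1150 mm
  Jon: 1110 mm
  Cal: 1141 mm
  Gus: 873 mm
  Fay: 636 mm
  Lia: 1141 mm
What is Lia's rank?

6

Sorted (ascending): 531, 636, 873, 1110, 1141, 1141, 1150
The 2 values of 1141 occupy positions 5–6 → each gets rank 6.
Lia has value 1141 mm → rank 6.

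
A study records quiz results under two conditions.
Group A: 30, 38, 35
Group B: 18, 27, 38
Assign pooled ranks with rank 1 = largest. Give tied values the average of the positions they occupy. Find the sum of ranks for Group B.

Sorted (descending): 38, 38, 35, 30, 27, 18
The 2 values of 38 occupy positions 1–2 → average rank (1+2)/2 = 1.5.
Group B values → pooled ranks: 18→6, 27→5, 38→1.5
Rank sum = 6 + 5 + 1.5 = 12.5

12.5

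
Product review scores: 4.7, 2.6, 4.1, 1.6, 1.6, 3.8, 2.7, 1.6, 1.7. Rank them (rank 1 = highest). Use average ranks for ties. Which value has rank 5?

Sorted (descending): 4.7, 4.1, 3.8, 2.7, 2.6, 1.7, 1.6, 1.6, 1.6
The 3 values of 1.6 occupy positions 7–9 → average rank 8.
Rank 5 → value 2.6.

2.6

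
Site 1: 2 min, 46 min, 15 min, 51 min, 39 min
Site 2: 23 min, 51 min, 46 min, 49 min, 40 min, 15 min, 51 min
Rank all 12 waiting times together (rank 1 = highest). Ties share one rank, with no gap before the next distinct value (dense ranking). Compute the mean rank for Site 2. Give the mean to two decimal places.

3.43

Sorted (descending): 51, 51, 51, 49, 46, 46, 40, 39, 23, 15, 15, 2
The 3 values of 51 share dense rank 1.
The 2 values of 46 share dense rank 3.
The 2 values of 15 share dense rank 7.
Remaining distinct values take the next consecutive integers.
Site 2 values → pooled ranks: 23→6, 51→1, 46→3, 49→2, 40→4, 15→7, 51→1
Mean rank = (6 + 1 + 3 + 2 + 4 + 7 + 1) / 7 = 3.43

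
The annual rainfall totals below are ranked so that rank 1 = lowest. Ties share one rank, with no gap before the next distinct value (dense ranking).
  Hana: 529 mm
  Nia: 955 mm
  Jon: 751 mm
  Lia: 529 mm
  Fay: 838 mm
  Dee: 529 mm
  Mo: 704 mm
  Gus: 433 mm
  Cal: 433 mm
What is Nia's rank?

6

Sorted (ascending): 433, 433, 529, 529, 529, 704, 751, 838, 955
The 2 values of 433 share dense rank 1.
The 3 values of 529 share dense rank 2.
Remaining distinct values take the next consecutive integers.
Nia has value 955 mm → rank 6.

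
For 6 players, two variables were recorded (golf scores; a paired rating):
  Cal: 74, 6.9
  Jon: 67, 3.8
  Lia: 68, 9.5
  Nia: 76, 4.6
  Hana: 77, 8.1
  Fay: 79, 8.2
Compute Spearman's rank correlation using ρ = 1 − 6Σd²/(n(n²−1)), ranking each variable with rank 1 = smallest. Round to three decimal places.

0.371

Ranks of variable 1: 3, 1, 2, 4, 5, 6
Ranks of variable 2: 3, 1, 6, 2, 4, 5
d = r₁ − r₂: 0, 0, -4, 2, 1, 1
d²: 0, 0, 16, 4, 1, 1; Σd² = 22
ρ = 1 − 6·22/(6·35) = 1 − 132/210 = 0.371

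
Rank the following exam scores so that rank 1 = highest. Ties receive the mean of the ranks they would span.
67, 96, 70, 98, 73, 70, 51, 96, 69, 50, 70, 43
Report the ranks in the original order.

9, 2.5, 6, 1, 4, 6, 10, 2.5, 8, 11, 6, 12

Sorted (descending): 98, 96, 96, 73, 70, 70, 70, 69, 67, 51, 50, 43
The 2 values of 96 occupy positions 2–3 → average rank (2+3)/2 = 2.5.
The 3 values of 70 occupy positions 5–7 → average rank 6.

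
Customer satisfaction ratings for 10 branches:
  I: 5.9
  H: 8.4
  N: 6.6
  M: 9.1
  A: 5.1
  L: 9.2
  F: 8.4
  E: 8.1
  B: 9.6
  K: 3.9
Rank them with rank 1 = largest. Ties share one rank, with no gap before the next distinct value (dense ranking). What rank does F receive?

4

Sorted (descending): 9.6, 9.2, 9.1, 8.4, 8.4, 8.1, 6.6, 5.9, 5.1, 3.9
The 2 values of 8.4 share dense rank 4.
Remaining distinct values take the next consecutive integers.
F has value 8.4 → rank 4.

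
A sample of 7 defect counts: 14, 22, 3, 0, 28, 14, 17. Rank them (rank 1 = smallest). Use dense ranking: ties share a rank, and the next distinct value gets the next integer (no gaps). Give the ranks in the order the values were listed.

3, 5, 2, 1, 6, 3, 4

Sorted (ascending): 0, 3, 14, 14, 17, 22, 28
The 2 values of 14 share dense rank 3.
Remaining distinct values take the next consecutive integers.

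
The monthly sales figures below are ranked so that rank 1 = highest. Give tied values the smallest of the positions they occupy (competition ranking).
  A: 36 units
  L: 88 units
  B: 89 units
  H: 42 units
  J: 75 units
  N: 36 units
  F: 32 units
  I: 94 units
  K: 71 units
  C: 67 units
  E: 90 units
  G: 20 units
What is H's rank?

8

Sorted (descending): 94, 90, 89, 88, 75, 71, 67, 42, 36, 36, 32, 20
The 2 values of 36 occupy positions 9–10 → each gets rank 9.
H has value 42 units → rank 8.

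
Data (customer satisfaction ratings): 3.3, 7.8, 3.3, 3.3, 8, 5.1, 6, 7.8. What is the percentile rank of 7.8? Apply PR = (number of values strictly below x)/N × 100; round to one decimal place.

N = 8.
Strictly below 7.8: 5. Equal to 7.8: 2.
PR = 5/8 × 100 = 62.5

62.5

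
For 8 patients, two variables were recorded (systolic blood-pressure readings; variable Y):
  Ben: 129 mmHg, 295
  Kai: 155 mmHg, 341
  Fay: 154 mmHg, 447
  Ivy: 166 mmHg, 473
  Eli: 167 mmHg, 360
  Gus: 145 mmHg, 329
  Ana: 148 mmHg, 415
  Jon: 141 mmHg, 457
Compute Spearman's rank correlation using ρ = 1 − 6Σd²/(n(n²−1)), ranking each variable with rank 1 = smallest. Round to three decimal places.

0.357

Ranks of variable 1: 1, 6, 5, 7, 8, 3, 4, 2
Ranks of variable 2: 1, 3, 6, 8, 4, 2, 5, 7
d = r₁ − r₂: 0, 3, -1, -1, 4, 1, -1, -5
d²: 0, 9, 1, 1, 16, 1, 1, 25; Σd² = 54
ρ = 1 − 6·54/(8·63) = 1 − 324/504 = 0.357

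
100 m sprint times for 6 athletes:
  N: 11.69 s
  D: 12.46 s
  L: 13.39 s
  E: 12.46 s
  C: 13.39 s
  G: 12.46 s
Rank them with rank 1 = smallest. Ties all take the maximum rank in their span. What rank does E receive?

Sorted (ascending): 11.69, 12.46, 12.46, 12.46, 13.39, 13.39
The 3 values of 12.46 occupy positions 2–4 → each gets rank 4.
The 2 values of 13.39 occupy positions 5–6 → each gets rank 6.
E has value 12.46 s → rank 4.

4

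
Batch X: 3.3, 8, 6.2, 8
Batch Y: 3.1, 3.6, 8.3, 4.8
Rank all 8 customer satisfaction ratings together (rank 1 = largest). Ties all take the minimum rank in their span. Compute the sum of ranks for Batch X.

15

Sorted (descending): 8.3, 8, 8, 6.2, 4.8, 3.6, 3.3, 3.1
The 2 values of 8 occupy positions 2–3 → each gets rank 2.
Batch X values → pooled ranks: 3.3→7, 8→2, 6.2→4, 8→2
Rank sum = 7 + 2 + 4 + 2 = 15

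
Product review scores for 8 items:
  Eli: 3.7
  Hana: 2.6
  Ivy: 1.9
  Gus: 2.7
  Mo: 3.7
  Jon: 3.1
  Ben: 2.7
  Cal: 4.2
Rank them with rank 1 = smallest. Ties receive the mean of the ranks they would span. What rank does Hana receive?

2

Sorted (ascending): 1.9, 2.6, 2.7, 2.7, 3.1, 3.7, 3.7, 4.2
The 2 values of 2.7 occupy positions 3–4 → average rank (3+4)/2 = 3.5.
The 2 values of 3.7 occupy positions 6–7 → average rank (6+7)/2 = 6.5.
Hana has value 2.6 → rank 2.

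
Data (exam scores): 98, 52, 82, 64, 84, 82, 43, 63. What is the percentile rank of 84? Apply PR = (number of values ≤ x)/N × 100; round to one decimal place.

N = 8.
Strictly below 84: 6. Equal to 84: 1.
PR = 7/8 × 100 = 87.5

87.5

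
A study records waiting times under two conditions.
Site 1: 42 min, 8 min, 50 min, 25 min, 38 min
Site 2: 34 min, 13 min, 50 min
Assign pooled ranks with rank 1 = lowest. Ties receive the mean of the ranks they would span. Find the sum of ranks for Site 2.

13.5

Sorted (ascending): 8, 13, 25, 34, 38, 42, 50, 50
The 2 values of 50 occupy positions 7–8 → average rank (7+8)/2 = 7.5.
Site 2 values → pooled ranks: 34→4, 13→2, 50→7.5
Rank sum = 4 + 2 + 7.5 = 13.5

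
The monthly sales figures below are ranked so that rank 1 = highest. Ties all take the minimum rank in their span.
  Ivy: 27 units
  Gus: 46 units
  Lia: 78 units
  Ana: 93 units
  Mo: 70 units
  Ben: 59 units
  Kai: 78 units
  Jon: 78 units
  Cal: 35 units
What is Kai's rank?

2

Sorted (descending): 93, 78, 78, 78, 70, 59, 46, 35, 27
The 3 values of 78 occupy positions 2–4 → each gets rank 2.
Kai has value 78 units → rank 2.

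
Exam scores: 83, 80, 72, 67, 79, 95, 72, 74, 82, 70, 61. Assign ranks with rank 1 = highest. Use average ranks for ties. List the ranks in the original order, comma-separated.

2, 4, 7.5, 10, 5, 1, 7.5, 6, 3, 9, 11

Sorted (descending): 95, 83, 82, 80, 79, 74, 72, 72, 70, 67, 61
The 2 values of 72 occupy positions 7–8 → average rank (7+8)/2 = 7.5.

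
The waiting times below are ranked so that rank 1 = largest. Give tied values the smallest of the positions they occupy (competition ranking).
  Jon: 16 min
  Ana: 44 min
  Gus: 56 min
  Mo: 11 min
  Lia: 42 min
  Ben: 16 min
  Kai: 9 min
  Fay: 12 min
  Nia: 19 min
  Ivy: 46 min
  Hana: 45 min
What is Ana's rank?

4

Sorted (descending): 56, 46, 45, 44, 42, 19, 16, 16, 12, 11, 9
The 2 values of 16 occupy positions 7–8 → each gets rank 7.
Ana has value 44 min → rank 4.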